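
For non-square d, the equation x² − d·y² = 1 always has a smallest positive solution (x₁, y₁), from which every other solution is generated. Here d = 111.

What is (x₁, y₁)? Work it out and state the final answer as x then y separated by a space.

√111 → a₀=10, period (1,1,6,1,1,20); ℓ=6 even so k=5
i=0: a=10 ⇒ p=10, q=1
…
i=3: a=6 ⇒ p=137, q=13
i=4: a=1 ⇒ p=158, q=15
i=5: a=1 ⇒ p=295, q=28
→ (295, 28).  Check: 295²=87025, 111·28²=87024, difference 1.

295 28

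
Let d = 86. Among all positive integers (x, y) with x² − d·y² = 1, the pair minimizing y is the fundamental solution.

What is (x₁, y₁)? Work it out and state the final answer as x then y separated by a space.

√86 → a₀=9, period (3,1,1,1,8,1,1,1,3,18); ℓ=10 even so k=9
i=0: a=9 ⇒ p=9, q=1
…
i=5: a=8 ⇒ p=881, q=95
i=6: a=1 ⇒ p=983, q=106
i=7: a=1 ⇒ p=1864, q=201
i=8: a=1 ⇒ p=2847, q=307
i=9: a=3 ⇒ p=10405, q=1122
→ (10405, 1122).  Check: 10405²=108264025, 86·1122²=108264024, difference 1.

10405 1122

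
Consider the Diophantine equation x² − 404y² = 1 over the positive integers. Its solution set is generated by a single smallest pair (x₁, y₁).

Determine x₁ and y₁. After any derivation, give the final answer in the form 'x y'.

201 10

√404 → a₀=20, period (10,40); ℓ=2 even so k=1
i=0: a=20 ⇒ p=20, q=1
i=1: a=10 ⇒ p=201, q=10
→ (201, 10).  Check: 201²=40401, 404·10²=40400, difference 1.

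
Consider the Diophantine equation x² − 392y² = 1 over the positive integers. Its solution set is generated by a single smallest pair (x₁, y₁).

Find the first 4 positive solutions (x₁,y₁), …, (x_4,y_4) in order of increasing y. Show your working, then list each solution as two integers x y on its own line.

99 5
19601 990
3880899 196015
768398401 38809980

√392 → a₀=19, period (1,3,1,38); ℓ=4 even so k=3
a_0=19:  p_0=19·1+0=19,  q_0=19·0+1=1
…
a_2=3:  p_2=3·20+19=79,  q_2=3·1+1=4
a_3=1:  p_3=1·79+20=99,  q_3=1·4+1=5
(x₁, y₁) = (99, 5);  99² − 392·5² = 1 ✓
k=2:  x_2 = 99·99+392·5·5 = 19601,  y_2 = 99·5+5·99 = 990
k=3:  x_3 = 99·19601+392·5·990 = 3880899,  y_3 = 99·990+5·19601 = 196015
k=4:  x_4 = 99·3880899+392·5·196015 = 768398401,  y_4 = 99·196015+5·3880899 = 38809980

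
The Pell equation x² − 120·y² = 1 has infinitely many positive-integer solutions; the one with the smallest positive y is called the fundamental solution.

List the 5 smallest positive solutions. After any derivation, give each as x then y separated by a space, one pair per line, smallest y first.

11 1
241 22
5291 483
116161 10604
2550251 232805

√120 → a₀=10, period (1,20); ℓ=2 even so k=1
k=0  a_k=10  p_k/q_k = 10/1
k=1  a_k=1  p_k/q_k = 11/1
→ (11, 1).  Check: 11²=121, 120·1²=120, difference 1.
n=2: (11,1)∘(11,1) = (11·11+120·1·1, 11·1+1·11) = (241,22)
n=3: (241,22)∘(11,1) = (11·241+120·1·22, 11·22+1·241) = (5291,483)
n=4: (5291,483)∘(11,1) = (11·5291+120·1·483, 11·483+1·5291) = (116161,10604)
n=5: (116161,10604)∘(11,1) = (11·116161+120·1·10604, 11·10604+1·116161) = (2550251,232805)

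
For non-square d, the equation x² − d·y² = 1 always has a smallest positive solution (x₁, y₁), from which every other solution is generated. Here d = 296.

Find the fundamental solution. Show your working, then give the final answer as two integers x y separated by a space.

3699 215

[17; 4,1,7,1,4,34] for √296; ℓ=6 ⇒ convergent index 5
k=0  a_k=17  p_k/q_k = 17/1
…
k=2  a_k=1  p_k/q_k = 86/5
k=3  a_k=7  p_k/q_k = 671/39
k=4  a_k=1  p_k/q_k = 757/44
k=5  a_k=4  p_k/q_k = 3699/215
fundamental: x₁=3699, y₁=215  (since 13682601 − 296·46225 = 1)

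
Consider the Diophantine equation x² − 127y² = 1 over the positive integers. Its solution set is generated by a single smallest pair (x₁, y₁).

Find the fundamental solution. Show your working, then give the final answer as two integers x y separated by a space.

√127 = [11; 3,1,2,2,7,11,7,2,2,1,3,22, …], period ℓ=12 (even) → k=11
k=0  a_k=11  p_k/q_k = 11/1
k=1  a_k=3  p_k/q_k = 34/3
k=2  a_k=1  p_k/q_k = 45/4
…
k=4  a_k=2  p_k/q_k = 293/26
…
k=6  a_k=11  p_k/q_k = 24218/2149
…
k=8  a_k=2  p_k/q_k = 367620/32621
…
k=10  a_k=1  p_k/q_k = 1274561/113099
k=11  a_k=3  p_k/q_k = 4730624/419775
(x₁, y₁) = (4730624, 419775);  4730624² − 127·419775² = 1 ✓

4730624 419775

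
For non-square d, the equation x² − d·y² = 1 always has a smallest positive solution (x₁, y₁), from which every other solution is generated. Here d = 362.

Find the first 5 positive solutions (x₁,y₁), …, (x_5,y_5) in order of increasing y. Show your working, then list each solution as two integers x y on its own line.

√362 → a₀=19, period (38); ℓ=1 odd so k=1
k=0  a_k=19  p_k/q_k = 19/1
k=1  a_k=38  p_k/q_k = 723/38
fundamental: x₁=723, y₁=38  (since 522729 − 362·1444 = 1)
(723+38√362)^2 = 1045457 + 54948√362
(723+38√362)^3 = 1511730099 + 79454770√362
(723+38√362)^4 = 2185960677697 + 114891542472√362
(723+38√362)^5 = 3160897628219763 + 166133090959742√362

723 38
1045457 54948
1511730099 79454770
2185960677697 114891542472
3160897628219763 166133090959742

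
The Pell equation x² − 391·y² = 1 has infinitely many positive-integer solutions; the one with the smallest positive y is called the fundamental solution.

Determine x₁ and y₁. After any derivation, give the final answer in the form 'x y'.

√391 → a₀=19, period (1,3,2,2,1,…,3,1,38); ℓ=16 even so k=15
k=0  a_k=19  p_k/q_k = 19/1
k=1  a_k=1  p_k/q_k = 20/1
…
k=4  a_k=2  p_k/q_k = 435/22
k=5  a_k=1  p_k/q_k = 613/31
…
k=7  a_k=2  p_k/q_k = 2709/137
…
k=9  a_k=2  p_k/q_k = 107747/5449
…
k=12  a_k=2  p_k/q_k = 696292/35213
…
k=14  a_k=3  p_k/q_k = 5678083/287153
k=15  a_k=1  p_k/q_k = 7338680/371133
(x₁, y₁) = (7338680, 371133);  7338680² − 391·371133² = 1 ✓

7338680 371133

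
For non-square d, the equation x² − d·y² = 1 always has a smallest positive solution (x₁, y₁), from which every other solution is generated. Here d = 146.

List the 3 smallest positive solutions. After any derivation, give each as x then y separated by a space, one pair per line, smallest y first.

145 12
42049 3480
12194065 1009188

√146 → a₀=12, period (12,24); ℓ=2 even so k=1
step 0: (12, 1)  from 12·(1,0) + (0,1)
step 1: (145, 12)  from 12·(12,1) + (1,0)
→ (145, 12).  Check: 145²=21025, 146·12²=21024, difference 1.
(145+12√146)^2 = 42049 + 3480√146
(145+12√146)^3 = 12194065 + 1009188√146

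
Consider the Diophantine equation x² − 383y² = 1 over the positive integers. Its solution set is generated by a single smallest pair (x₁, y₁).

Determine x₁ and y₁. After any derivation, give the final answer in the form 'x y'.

[19; 1,1,3,19,3,1,1,38] for √383; ℓ=8 ⇒ convergent index 7
a_0=19:  p_0=19·1+0=19,  q_0=19·0+1=1
…
a_3=3:  p_3=3·39+20=137,  q_3=3·2+1=7
a_4=19:  p_4=19·137+39=2642,  q_4=19·7+2=135
a_5=3:  p_5=3·2642+137=8063,  q_5=3·135+7=412
a_6=1:  p_6=1·8063+2642=10705,  q_6=1·412+135=547
a_7=1:  p_7=1·10705+8063=18768,  q_7=1·547+412=959
(x₁, y₁) = (18768, 959);  18768² − 383·959² = 1 ✓

18768 959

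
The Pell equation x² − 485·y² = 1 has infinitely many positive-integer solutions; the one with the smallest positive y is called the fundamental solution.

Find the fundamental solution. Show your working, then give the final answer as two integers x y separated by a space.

969 44

√485 = [22; 44, …], period ℓ=1 (odd) → k=1
a_0=22:  p_0=22·1+0=22,  q_0=22·0+1=1
a_1=44:  p_1=44·22+1=969,  q_1=44·1+0=44
→ (969, 44).  Check: 969²=938961, 485·44²=938960, difference 1.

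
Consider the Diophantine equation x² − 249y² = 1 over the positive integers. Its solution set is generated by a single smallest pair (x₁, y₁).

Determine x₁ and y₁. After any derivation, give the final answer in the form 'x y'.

8553815 542076

d=249: √d = [15; 1,3,1,1,5,…,3,1,30] (ℓ=16, even), read p_15/q_15
a_0=15:  p_0=15·1+0=15,  q_0=15·0+1=1
…
a_2=3:  p_2=3·16+15=63,  q_2=3·1+1=4
…
a_4=1:  p_4=1·79+63=142,  q_4=1·5+4=9
…
a_6=1:  p_6=1·789+142=931,  q_6=1·50+9=59
a_7=3:  p_7=3·931+789=3582,  q_7=3·59+50=227
a_8=10:  p_8=10·3582+931=36751,  q_8=10·227+59=2329
…
a_10=1:  p_10=1·113835+36751=150586,  q_10=1·7214+2329=9543
a_11=5:  p_11=5·150586+113835=866765,  q_11=5·9543+7214=54929
a_12=1:  p_12=1·866765+150586=1017351,  q_12=1·54929+9543=64472
…
a_14=3:  p_14=3·1884116+1017351=6669699,  q_14=3·119401+64472=422675
a_15=1:  p_15=1·6669699+1884116=8553815,  q_15=1·422675+119401=542076
→ (8553815, 542076).  Check: 8553815²=73167751054225, 249·542076²=73167751054224, difference 1.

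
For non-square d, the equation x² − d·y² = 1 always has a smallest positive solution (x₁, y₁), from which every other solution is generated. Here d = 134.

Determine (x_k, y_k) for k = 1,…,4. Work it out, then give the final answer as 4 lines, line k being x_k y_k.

145925 12606
42588211249 3679061100
12429369452874725 1073733982022394
3627511474778900280001 313369262649556627800

√134 = [11; 1,1,2,1,3,…,1,1,22, …], period ℓ=14 (even) → k=13
a_0=11:  p_0=11·1+0=11,  q_0=11·0+1=1
a_1=1:  p_1=1·11+1=12,  q_1=1·1+0=1
…
a_4=1:  p_4=1·58+23=81,  q_4=1·5+2=7
a_5=3:  p_5=3·81+58=301,  q_5=3·7+5=26
…
a_7=10:  p_7=10·382+301=4121,  q_7=10·33+26=356
…
a_12=1:  p_12=1·61896+22133=84029,  q_12=1·5347+1912=7259
a_13=1:  p_13=1·84029+61896=145925,  q_13=1·7259+5347=12606
fundamental: x₁=145925, y₁=12606  (since 21294105625 − 134·158911236 = 1)
k=2:  x_2 = 145925·145925+134·12606·12606 = 42588211249,  y_2 = 145925·12606+12606·145925 = 3679061100
k=3:  x_3 = 145925·42588211249+134·12606·3679061100 = 12429369452874725,  y_3 = 145925·3679061100+12606·42588211249 = 1073733982022394
k=4:  x_4 = 145925·12429369452874725+134·12606·1073733982022394 = 3627511474778900280001,  y_4 = 145925·1073733982022394+12606·12429369452874725 = 313369262649556627800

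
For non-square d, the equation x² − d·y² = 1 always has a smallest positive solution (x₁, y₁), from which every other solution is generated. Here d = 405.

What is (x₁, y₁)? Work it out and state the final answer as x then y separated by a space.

[20; 8,40] for √405; ℓ=2 ⇒ convergent index 1
k=0  a_k=20  p_k/q_k = 20/1
k=1  a_k=8  p_k/q_k = 161/8
(x₁, y₁) = (161, 8);  161² − 405·8² = 1 ✓

161 8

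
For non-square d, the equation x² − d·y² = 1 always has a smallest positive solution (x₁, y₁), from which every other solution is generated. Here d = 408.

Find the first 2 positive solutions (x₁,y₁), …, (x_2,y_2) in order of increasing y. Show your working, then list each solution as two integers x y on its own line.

101 5
20401 1010

√408 → a₀=20, period (5,40); ℓ=2 even so k=1
a_0=20:  p_0=20·1+0=20,  q_0=20·0+1=1
a_1=5:  p_1=5·20+1=101,  q_1=5·1+0=5
→ (101, 5).  Check: 101²=10201, 408·5²=10200, difference 1.
k=2:  x_2 = 101·101+408·5·5 = 20401,  y_2 = 101·5+5·101 = 1010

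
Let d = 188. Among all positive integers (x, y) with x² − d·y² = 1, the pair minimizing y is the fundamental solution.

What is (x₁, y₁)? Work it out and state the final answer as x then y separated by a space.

4607 336

[13; 1,2,2,6,2,2,1,26] for √188; ℓ=8 ⇒ convergent index 7
step 0: (13, 1)  from 13·(1,0) + (0,1)
step 1: (14, 1)  from 1·(13,1) + (1,0)
step 2: (41, 3)  from 2·(14,1) + (13,1)
step 3: (96, 7)  from 2·(41,3) + (14,1)
…
step 5: (1330, 97)  from 2·(617,45) + (96,7)
step 6: (3277, 239)  from 2·(1330,97) + (617,45)
step 7: (4607, 336)  from 1·(3277,239) + (1330,97)
fundamental: x₁=4607, y₁=336  (since 21224449 − 188·112896 = 1)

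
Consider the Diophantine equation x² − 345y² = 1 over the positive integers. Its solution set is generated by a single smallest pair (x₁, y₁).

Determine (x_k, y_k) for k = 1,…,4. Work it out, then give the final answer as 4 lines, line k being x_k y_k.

6761 364
91422241 4922008
1236211536041 66555391812
16716052298924161 899962003159856

√345 = [18; 1,1,2,1,6,1,2,1,1,36, …], period ℓ=10 (even) → k=9
step 0: (18, 1)  from 18·(1,0) + (0,1)
…
step 2: (37, 2)  from 1·(19,1) + (18,1)
step 3: (93, 5)  from 2·(37,2) + (19,1)
step 4: (130, 7)  from 1·(93,5) + (37,2)
step 5: (873, 47)  from 6·(130,7) + (93,5)
…
step 7: (2879, 155)  from 2·(1003,54) + (873,47)
step 8: (3882, 209)  from 1·(2879,155) + (1003,54)
step 9: (6761, 364)  from 1·(3882,209) + (2879,155)
(x₁, y₁) = (6761, 364);  6761² − 345·364² = 1 ✓
(6761+364√345)^2 = 91422241 + 4922008√345
(6761+364√345)^3 = 1236211536041 + 66555391812√345
(6761+364√345)^4 = 16716052298924161 + 899962003159856√345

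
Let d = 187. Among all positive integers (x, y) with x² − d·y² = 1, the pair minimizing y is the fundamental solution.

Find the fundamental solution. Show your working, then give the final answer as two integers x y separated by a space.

√187 = [13; 1,2,13,2,1,26, …], period ℓ=6 (even) → k=5
i=0: a=13 ⇒ p=13, q=1
i=1: a=1 ⇒ p=14, q=1
…
i=4: a=2 ⇒ p=1135, q=83
i=5: a=1 ⇒ p=1682, q=123
(x₁, y₁) = (1682, 123);  1682² − 187·123² = 1 ✓

1682 123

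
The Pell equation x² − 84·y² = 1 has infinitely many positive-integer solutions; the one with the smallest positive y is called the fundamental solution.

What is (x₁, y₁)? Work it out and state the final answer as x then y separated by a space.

√84 → a₀=9, period (6,18); ℓ=2 even so k=1
a_0=9:  p_0=9·1+0=9,  q_0=9·0+1=1
a_1=6:  p_1=6·9+1=55,  q_1=6·1+0=6
(x₁, y₁) = (55, 6);  55² − 84·6² = 1 ✓

55 6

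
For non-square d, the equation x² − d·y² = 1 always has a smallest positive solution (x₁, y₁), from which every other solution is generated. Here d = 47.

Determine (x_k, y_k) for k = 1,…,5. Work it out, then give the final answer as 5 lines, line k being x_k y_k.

d=47: √d = [6; 1,5,1,12] (ℓ=4, even), read p_3/q_3
step 0: (6, 1)  from 6·(1,0) + (0,1)
step 1: (7, 1)  from 1·(6,1) + (1,0)
step 2: (41, 6)  from 5·(7,1) + (6,1)
step 3: (48, 7)  from 1·(41,6) + (7,1)
(x₁, y₁) = (48, 7);  48² − 47·7² = 1 ✓
(x_2, y_2) = (48·48 + 47·7·7, 48·7 + 7·48) = (4607, 672)
(x_3, y_3) = (48·4607 + 47·7·672, 48·672 + 7·4607) = (442224, 64505)
(x_4, y_4) = (48·442224 + 47·7·64505, 48·64505 + 7·442224) = (42448897, 6191808)
(x_5, y_5) = (48·42448897 + 47·7·6191808, 48·6191808 + 7·42448897) = (4074651888, 594349063)

48 7
4607 672
442224 64505
42448897 6191808
4074651888 594349063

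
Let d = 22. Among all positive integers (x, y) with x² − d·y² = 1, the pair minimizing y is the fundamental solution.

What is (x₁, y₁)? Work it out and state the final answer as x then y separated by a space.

197 42

d=22: √d = [4; 1,2,4,2,1,8] (ℓ=6, even), read p_5/q_5
a_0=4:  p_0=4·1+0=4,  q_0=4·0+1=1
…
a_4=2:  p_4=2·61+14=136,  q_4=2·13+3=29
a_5=1:  p_5=1·136+61=197,  q_5=1·29+13=42
fundamental: x₁=197, y₁=42  (since 38809 − 22·1764 = 1)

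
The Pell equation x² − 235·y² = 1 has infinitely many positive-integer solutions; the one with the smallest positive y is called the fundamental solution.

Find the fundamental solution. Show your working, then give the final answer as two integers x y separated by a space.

46 3

d=235: √d = [15; 3,30] (ℓ=2, even), read p_1/q_1
a_0=15:  p_0=15·1+0=15,  q_0=15·0+1=1
a_1=3:  p_1=3·15+1=46,  q_1=3·1+0=3
fundamental: x₁=46, y₁=3  (since 2116 − 235·9 = 1)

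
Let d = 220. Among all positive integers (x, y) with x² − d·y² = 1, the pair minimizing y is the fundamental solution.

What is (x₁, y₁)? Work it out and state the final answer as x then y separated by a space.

89 6

√220 = [14; 1,4,1,28, …], period ℓ=4 (even) → k=3
a_0=14:  p_0=14·1+0=14,  q_0=14·0+1=1
a_1=1:  p_1=1·14+1=15,  q_1=1·1+0=1
a_2=4:  p_2=4·15+14=74,  q_2=4·1+1=5
a_3=1:  p_3=1·74+15=89,  q_3=1·5+1=6
fundamental: x₁=89, y₁=6  (since 7921 − 220·36 = 1)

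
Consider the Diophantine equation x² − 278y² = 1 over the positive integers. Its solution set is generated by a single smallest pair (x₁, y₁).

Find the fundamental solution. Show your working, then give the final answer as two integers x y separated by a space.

d=278: √d = [16; 1,2,16,2,1,32] (ℓ=6, even), read p_5/q_5
a_0=16:  p_0=16·1+0=16,  q_0=16·0+1=1
…
a_4=2:  p_4=2·817+50=1684,  q_4=2·49+3=101
a_5=1:  p_5=1·1684+817=2501,  q_5=1·101+49=150
→ (2501, 150).  Check: 2501²=6255001, 278·150²=6255000, difference 1.

2501 150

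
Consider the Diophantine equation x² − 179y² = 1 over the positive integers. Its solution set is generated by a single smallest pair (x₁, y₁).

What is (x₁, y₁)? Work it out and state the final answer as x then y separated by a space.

4190210 313191

√179 → a₀=13, period (2,1,1,1,3,…,1,2,26); ℓ=14 even so k=13
i=0: a=13 ⇒ p=13, q=1
…
i=2: a=1 ⇒ p=40, q=3
…
i=4: a=1 ⇒ p=107, q=8
…
i=8: a=5 ⇒ p=137042, q=10243
i=9: a=3 ⇒ p=438125, q=32747
…
i=12: a=1 ⇒ p=1588459, q=118727
i=13: a=2 ⇒ p=4190210, q=313191
fundamental: x₁=4190210, y₁=313191  (since 17557859844100 − 179·98088602481 = 1)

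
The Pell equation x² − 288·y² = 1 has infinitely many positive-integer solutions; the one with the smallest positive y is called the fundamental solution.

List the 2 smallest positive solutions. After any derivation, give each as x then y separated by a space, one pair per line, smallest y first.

17 1
577 34

[16; 1,32] for √288; ℓ=2 ⇒ convergent index 1
a_0=16:  p_0=16·1+0=16,  q_0=16·0+1=1
a_1=1:  p_1=1·16+1=17,  q_1=1·1+0=1
fundamental: x₁=17, y₁=1  (since 289 − 288·1 = 1)
(x_2, y_2) = (17·17 + 288·1·1, 17·1 + 1·17) = (577, 34)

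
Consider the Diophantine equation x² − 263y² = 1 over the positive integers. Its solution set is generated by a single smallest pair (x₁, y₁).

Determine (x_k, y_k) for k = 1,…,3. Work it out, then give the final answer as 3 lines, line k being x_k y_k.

d=263: √d = [16; 4,1,1,1,1,15,1,1,1,1,4,32] (ℓ=12, even), read p_11/q_11
i=0: a=16 ⇒ p=16, q=1
…
i=2: a=1 ⇒ p=81, q=5
…
i=4: a=1 ⇒ p=227, q=14
…
i=10: a=1 ⇒ p=30229, q=1864
i=11: a=4 ⇒ p=139128, q=8579
fundamental: x₁=139128, y₁=8579  (since 19356600384 − 263·73599241 = 1)
(139128+8579√263)^2 = 38713200767 + 2387158224√263
(139128+8579√263)^3 = 10772180392483224 + 664241098768765√263

139128 8579
38713200767 2387158224
10772180392483224 664241098768765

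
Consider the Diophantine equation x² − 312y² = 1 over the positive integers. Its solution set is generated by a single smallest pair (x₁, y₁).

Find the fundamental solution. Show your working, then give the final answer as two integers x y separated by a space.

d=312: √d = [17; 1,1,1,34] (ℓ=4, even), read p_3/q_3
step 0: (17, 1)  from 17·(1,0) + (0,1)
…
step 2: (35, 2)  from 1·(18,1) + (17,1)
step 3: (53, 3)  from 1·(35,2) + (18,1)
(x₁, y₁) = (53, 3);  53² − 312·3² = 1 ✓

53 3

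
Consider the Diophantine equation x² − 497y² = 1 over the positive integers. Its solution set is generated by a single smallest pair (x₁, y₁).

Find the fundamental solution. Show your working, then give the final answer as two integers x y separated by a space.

d=497: √d = [22; 3,2,2,5,6,5,2,2,3,44] (ℓ=10, even), read p_9/q_9
a_0=22:  p_0=22·1+0=22,  q_0=22·0+1=1
a_1=3:  p_1=3·22+1=67,  q_1=3·1+0=3
…
a_3=2:  p_3=2·156+67=379,  q_3=2·7+3=17
a_4=5:  p_4=5·379+156=2051,  q_4=5·17+7=92
…
a_6=5:  p_6=5·12685+2051=65476,  q_6=5·569+92=2937
…
a_8=2:  p_8=2·143637+65476=352750,  q_8=2·6443+2937=15823
a_9=3:  p_9=3·352750+143637=1201887,  q_9=3·15823+6443=53912
→ (1201887, 53912).  Check: 1201887²=1444532360769, 497·53912²=1444532360768, difference 1.

1201887 53912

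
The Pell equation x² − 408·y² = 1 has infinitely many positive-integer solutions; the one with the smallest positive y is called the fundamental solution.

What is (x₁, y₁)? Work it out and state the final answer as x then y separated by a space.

101 5

√408 = [20; 5,40, …], period ℓ=2 (even) → k=1
i=0: a=20 ⇒ p=20, q=1
i=1: a=5 ⇒ p=101, q=5
(x₁, y₁) = (101, 5);  101² − 408·5² = 1 ✓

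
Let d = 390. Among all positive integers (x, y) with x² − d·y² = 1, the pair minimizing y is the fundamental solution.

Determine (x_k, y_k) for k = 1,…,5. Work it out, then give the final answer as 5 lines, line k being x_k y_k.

79 4
12481 632
1971919 99852
311550721 15775984
49223041999 2492505620

√390 = [19; 1,2,1,38, …], period ℓ=4 (even) → k=3
step 0: (19, 1)  from 19·(1,0) + (0,1)
step 1: (20, 1)  from 1·(19,1) + (1,0)
step 2: (59, 3)  from 2·(20,1) + (19,1)
step 3: (79, 4)  from 1·(59,3) + (20,1)
→ (79, 4).  Check: 79²=6241, 390·4²=6240, difference 1.
n=2: (79,4)∘(79,4) = (79·79+390·4·4, 79·4+4·79) = (12481,632)
n=3: (12481,632)∘(79,4) = (79·12481+390·4·632, 79·632+4·12481) = (1971919,99852)
n=4: (1971919,99852)∘(79,4) = (79·1971919+390·4·99852, 79·99852+4·1971919) = (311550721,15775984)
n=5: (311550721,15775984)∘(79,4) = (79·311550721+390·4·15775984, 79·15775984+4·311550721) = (49223041999,2492505620)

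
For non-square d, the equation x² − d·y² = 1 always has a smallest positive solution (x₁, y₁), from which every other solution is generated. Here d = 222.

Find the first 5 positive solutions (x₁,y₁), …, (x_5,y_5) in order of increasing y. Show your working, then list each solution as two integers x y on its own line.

149 10
44401 2980
13231349 888030
3942897601 264629960
1174970253749 78858840050

√222 → a₀=14, period (1,8,1,28); ℓ=4 even so k=3
i=0: a=14 ⇒ p=14, q=1
…
i=2: a=8 ⇒ p=134, q=9
i=3: a=1 ⇒ p=149, q=10
→ (149, 10).  Check: 149²=22201, 222·10²=22200, difference 1.
(149+10√222)^2 = 44401 + 2980√222
(149+10√222)^3 = 13231349 + 888030√222
(149+10√222)^4 = 3942897601 + 264629960√222
(149+10√222)^5 = 1174970253749 + 78858840050√222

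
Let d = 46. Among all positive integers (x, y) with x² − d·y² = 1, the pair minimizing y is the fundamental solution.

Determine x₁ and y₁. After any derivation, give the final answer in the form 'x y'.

√46 = [6; 1,3,1,1,2,6,2,1,1,3,1,12, …], period ℓ=12 (even) → k=11
k=0  a_k=6  p_k/q_k = 6/1
…
k=7  a_k=2  p_k/q_k = 2150/317
…
k=10  a_k=3  p_k/q_k = 19038/2807
k=11  a_k=1  p_k/q_k = 24335/3588
→ (24335, 3588).  Check: 24335²=592192225, 46·3588²=592192224, difference 1.

24335 3588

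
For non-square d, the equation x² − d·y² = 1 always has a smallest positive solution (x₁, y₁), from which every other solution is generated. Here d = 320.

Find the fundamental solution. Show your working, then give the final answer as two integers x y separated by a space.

161 9

d=320: √d = [17; 1,7,1,34] (ℓ=4, even), read p_3/q_3
i=0: a=17 ⇒ p=17, q=1
…
i=2: a=7 ⇒ p=143, q=8
i=3: a=1 ⇒ p=161, q=9
(x₁, y₁) = (161, 9);  161² − 320·9² = 1 ✓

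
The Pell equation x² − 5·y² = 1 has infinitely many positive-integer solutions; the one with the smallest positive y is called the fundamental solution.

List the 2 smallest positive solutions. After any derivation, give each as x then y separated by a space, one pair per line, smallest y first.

9 4
161 72

√5 = [2; 4, …], period ℓ=1 (odd) → k=1
a_0=2:  p_0=2·1+0=2,  q_0=2·0+1=1
a_1=4:  p_1=4·2+1=9,  q_1=4·1+0=4
(x₁, y₁) = (9, 4);  9² − 5·4² = 1 ✓
k=2:  x_2 = 9·9+5·4·4 = 161,  y_2 = 9·4+4·9 = 72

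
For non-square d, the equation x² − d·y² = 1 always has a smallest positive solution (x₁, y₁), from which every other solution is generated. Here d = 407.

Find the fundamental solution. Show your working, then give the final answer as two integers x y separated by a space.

2663 132

√407 = [20; 5,1,2,1,5,40, …], period ℓ=6 (even) → k=5
step 0: (20, 1)  from 20·(1,0) + (0,1)
…
step 4: (464, 23)  from 1·(343,17) + (121,6)
step 5: (2663, 132)  from 5·(464,23) + (343,17)
fundamental: x₁=2663, y₁=132  (since 7091569 − 407·17424 = 1)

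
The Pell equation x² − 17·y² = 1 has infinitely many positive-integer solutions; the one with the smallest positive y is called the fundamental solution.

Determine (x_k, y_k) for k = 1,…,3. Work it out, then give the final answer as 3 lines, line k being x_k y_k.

33 8
2177 528
143649 34840

√17 → a₀=4, period (8); ℓ=1 odd so k=1
a_0=4:  p_0=4·1+0=4,  q_0=4·0+1=1
a_1=8:  p_1=8·4+1=33,  q_1=8·1+0=8
→ (33, 8).  Check: 33²=1089, 17·8²=1088, difference 1.
k=2:  x_2 = 33·33+17·8·8 = 2177,  y_2 = 33·8+8·33 = 528
k=3:  x_3 = 33·2177+17·8·528 = 143649,  y_3 = 33·528+8·2177 = 34840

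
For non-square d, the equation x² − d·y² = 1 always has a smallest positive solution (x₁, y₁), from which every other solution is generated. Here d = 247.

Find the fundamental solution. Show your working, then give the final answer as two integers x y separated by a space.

85292 5427

[15; 1,2,1,1,9,1,9,1,1,2,1,30] for √247; ℓ=12 ⇒ convergent index 11
i=0: a=15 ⇒ p=15, q=1
i=1: a=1 ⇒ p=16, q=1
i=2: a=2 ⇒ p=47, q=3
i=3: a=1 ⇒ p=63, q=4
…
i=5: a=9 ⇒ p=1053, q=67
i=6: a=1 ⇒ p=1163, q=74
…
i=8: a=1 ⇒ p=12683, q=807
…
i=10: a=2 ⇒ p=61089, q=3887
i=11: a=1 ⇒ p=85292, q=5427
→ (85292, 5427).  Check: 85292²=7274725264, 247·5427²=7274725263, difference 1.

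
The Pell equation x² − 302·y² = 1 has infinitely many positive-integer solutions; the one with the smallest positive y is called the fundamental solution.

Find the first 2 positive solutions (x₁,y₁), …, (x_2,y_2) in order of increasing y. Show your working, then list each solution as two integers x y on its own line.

√302 = [17; 2,1,1,1,4,…,1,2,34, …], period ℓ=16 (even) → k=15
k=0  a_k=17  p_k/q_k = 17/1
k=1  a_k=2  p_k/q_k = 35/2
k=2  a_k=1  p_k/q_k = 52/3
k=3  a_k=1  p_k/q_k = 87/5
k=4  a_k=1  p_k/q_k = 139/8
k=5  a_k=4  p_k/q_k = 643/37
k=6  a_k=2  p_k/q_k = 1425/82
…
k=8  a_k=16  p_k/q_k = 34513/1986
k=9  a_k=1  p_k/q_k = 36581/2105
k=10  a_k=2  p_k/q_k = 107675/6196
…
k=12  a_k=1  p_k/q_k = 574956/33085
k=13  a_k=1  p_k/q_k = 1042237/59974
k=14  a_k=1  p_k/q_k = 1617193/93059
k=15  a_k=2  p_k/q_k = 4276623/246092
fundamental: x₁=4276623, y₁=246092  (since 18289504284129 − 302·60561272464 = 1)
(x_2, y_2) = (4276623·4276623 + 302·246092·246092, 4276623·246092 + 246092·4276623) = (36579008568257, 2104885414632)

4276623 246092
36579008568257 2104885414632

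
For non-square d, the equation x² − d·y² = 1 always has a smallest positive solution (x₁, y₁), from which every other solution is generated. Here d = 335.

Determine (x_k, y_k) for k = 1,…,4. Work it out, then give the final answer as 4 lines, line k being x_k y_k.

604 33
729631 39864
881393644 48155679
1064722792321 58172020368

√335 → a₀=18, period (3,3,3,36); ℓ=4 even so k=3
i=0: a=18 ⇒ p=18, q=1
…
i=2: a=3 ⇒ p=183, q=10
i=3: a=3 ⇒ p=604, q=33
→ (604, 33).  Check: 604²=364816, 335·33²=364815, difference 1.
(x_2, y_2) = (604·604 + 335·33·33, 604·33 + 33·604) = (729631, 39864)
(x_3, y_3) = (604·729631 + 335·33·39864, 604·39864 + 33·729631) = (881393644, 48155679)
(x_4, y_4) = (604·881393644 + 335·33·48155679, 604·48155679 + 33·881393644) = (1064722792321, 58172020368)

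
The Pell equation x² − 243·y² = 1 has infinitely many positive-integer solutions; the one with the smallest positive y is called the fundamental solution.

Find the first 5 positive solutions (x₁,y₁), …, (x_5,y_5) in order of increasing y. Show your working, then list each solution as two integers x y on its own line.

70226 4505
9863382151 632736260
1385331749802026 88869073185015
194572614913330773601 12481839066348990520
27328112908421802064005626 1753099260457979343330025

√243 → a₀=15, period (1,1,2,3,15,3,2,1,1,30); ℓ=10 even so k=9
i=0: a=15 ⇒ p=15, q=1
i=1: a=1 ⇒ p=16, q=1
i=2: a=1 ⇒ p=31, q=2
i=3: a=2 ⇒ p=78, q=5
…
i=5: a=15 ⇒ p=4053, q=260
…
i=7: a=2 ⇒ p=28901, q=1854
i=8: a=1 ⇒ p=41325, q=2651
i=9: a=1 ⇒ p=70226, q=4505
(x₁, y₁) = (70226, 4505);  70226² − 243·4505² = 1 ✓
n=2: (70226,4505)∘(70226,4505) = (70226·70226+243·4505·4505, 70226·4505+4505·70226) = (9863382151,632736260)
n=3: (9863382151,632736260)∘(70226,4505) = (70226·9863382151+243·4505·632736260, 70226·632736260+4505·9863382151) = (1385331749802026,88869073185015)
n=4: (1385331749802026,88869073185015)∘(70226,4505) = (70226·1385331749802026+243·4505·88869073185015, 70226·88869073185015+4505·1385331749802026) = (194572614913330773601,12481839066348990520)
n=5: (194572614913330773601,12481839066348990520)∘(70226,4505) = (70226·194572614913330773601+243·4505·12481839066348990520, 70226·12481839066348990520+4505·194572614913330773601) = (27328112908421802064005626,1753099260457979343330025)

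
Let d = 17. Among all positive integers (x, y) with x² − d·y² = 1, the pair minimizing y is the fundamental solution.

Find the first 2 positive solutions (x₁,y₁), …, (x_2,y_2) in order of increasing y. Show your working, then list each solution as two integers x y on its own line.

33 8
2177 528

[4; 8] for √17; ℓ=1 ⇒ convergent index 1
step 0: (4, 1)  from 4·(1,0) + (0,1)
step 1: (33, 8)  from 8·(4,1) + (1,0)
→ (33, 8).  Check: 33²=1089, 17·8²=1088, difference 1.
(33+8√17)^2 = 2177 + 528√17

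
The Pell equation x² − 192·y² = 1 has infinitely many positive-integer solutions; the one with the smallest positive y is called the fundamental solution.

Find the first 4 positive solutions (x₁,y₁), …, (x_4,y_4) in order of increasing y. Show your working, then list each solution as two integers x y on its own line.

97 7
18817 1358
3650401 263445
708158977 51106972

[13; 1,5,1,26] for √192; ℓ=4 ⇒ convergent index 3
k=0  a_k=13  p_k/q_k = 13/1
…
k=2  a_k=5  p_k/q_k = 83/6
k=3  a_k=1  p_k/q_k = 97/7
→ (97, 7).  Check: 97²=9409, 192·7²=9408, difference 1.
n=2: (97,7)∘(97,7) = (97·97+192·7·7, 97·7+7·97) = (18817,1358)
n=3: (18817,1358)∘(97,7) = (97·18817+192·7·1358, 97·1358+7·18817) = (3650401,263445)
n=4: (3650401,263445)∘(97,7) = (97·3650401+192·7·263445, 97·263445+7·3650401) = (708158977,51106972)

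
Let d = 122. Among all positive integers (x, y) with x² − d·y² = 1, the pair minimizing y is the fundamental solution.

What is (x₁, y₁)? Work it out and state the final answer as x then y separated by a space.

√122 → a₀=11, period (22); ℓ=1 odd so k=1
k=0  a_k=11  p_k/q_k = 11/1
k=1  a_k=22  p_k/q_k = 243/22
→ (243, 22).  Check: 243²=59049, 122·22²=59048, difference 1.

243 22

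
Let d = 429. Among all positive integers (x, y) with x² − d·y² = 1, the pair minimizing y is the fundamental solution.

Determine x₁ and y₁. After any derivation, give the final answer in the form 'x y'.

√429 → a₀=20, period (1,2,2,9,1,12,1,9,2,2,1,40); ℓ=12 even so k=11
k=0  a_k=20  p_k/q_k = 20/1
…
k=2  a_k=2  p_k/q_k = 62/3
k=3  a_k=2  p_k/q_k = 145/7
…
k=10  a_k=2  p_k/q_k = 1085636/52415
k=11  a_k=1  p_k/q_k = 1524095/73584
fundamental: x₁=1524095, y₁=73584  (since 2322865569025 − 429·5414605056 = 1)

1524095 73584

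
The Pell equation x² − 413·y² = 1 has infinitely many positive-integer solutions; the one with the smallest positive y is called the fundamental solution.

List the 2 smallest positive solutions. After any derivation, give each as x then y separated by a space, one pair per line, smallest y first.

[20; 3,9,1,4,1,9,3,40] for √413; ℓ=8 ⇒ convergent index 7
a_0=20:  p_0=20·1+0=20,  q_0=20·0+1=1
a_1=3:  p_1=3·20+1=61,  q_1=3·1+0=3
a_2=9:  p_2=9·61+20=569,  q_2=9·3+1=28
a_3=1:  p_3=1·569+61=630,  q_3=1·28+3=31
a_4=4:  p_4=4·630+569=3089,  q_4=4·31+28=152
a_5=1:  p_5=1·3089+630=3719,  q_5=1·152+31=183
a_6=9:  p_6=9·3719+3089=36560,  q_6=9·183+152=1799
a_7=3:  p_7=3·36560+3719=113399,  q_7=3·1799+183=5580
(x₁, y₁) = (113399, 5580);  113399² − 413·5580² = 1 ✓
(113399+5580√413)^2 = 25718666401 + 1265532840√413

113399 5580
25718666401 1265532840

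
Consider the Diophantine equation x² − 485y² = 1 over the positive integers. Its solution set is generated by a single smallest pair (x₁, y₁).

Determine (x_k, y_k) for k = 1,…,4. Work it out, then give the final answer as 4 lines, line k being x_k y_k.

[22; 44] for √485; ℓ=1 ⇒ convergent index 1
a_0=22:  p_0=22·1+0=22,  q_0=22·0+1=1
a_1=44:  p_1=44·22+1=969,  q_1=44·1+0=44
(x₁, y₁) = (969, 44);  969² − 485·44² = 1 ✓
k=2:  x_2 = 969·969+485·44·44 = 1877921,  y_2 = 969·44+44·969 = 85272
k=3:  x_3 = 969·1877921+485·44·85272 = 3639409929,  y_3 = 969·85272+44·1877921 = 165257092
k=4:  x_4 = 969·3639409929+485·44·165257092 = 7053174564481,  y_4 = 969·165257092+44·3639409929 = 320268159024

969 44
1877921 85272
3639409929 165257092
7053174564481 320268159024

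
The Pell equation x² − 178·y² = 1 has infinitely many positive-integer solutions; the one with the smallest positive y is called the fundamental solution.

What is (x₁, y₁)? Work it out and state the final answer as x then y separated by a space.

√178 = [13; 2,1,12,1,2,26, …], period ℓ=6 (even) → k=5
i=0: a=13 ⇒ p=13, q=1
…
i=3: a=12 ⇒ p=507, q=38
i=4: a=1 ⇒ p=547, q=41
i=5: a=2 ⇒ p=1601, q=120
fundamental: x₁=1601, y₁=120  (since 2563201 − 178·14400 = 1)

1601 120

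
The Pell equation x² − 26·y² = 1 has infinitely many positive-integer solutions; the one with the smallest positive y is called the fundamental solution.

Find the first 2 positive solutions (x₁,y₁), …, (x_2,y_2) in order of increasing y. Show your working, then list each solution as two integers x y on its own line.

51 10
5201 1020

√26 = [5; 10, …], period ℓ=1 (odd) → k=1
step 0: (5, 1)  from 5·(1,0) + (0,1)
step 1: (51, 10)  from 10·(5,1) + (1,0)
(x₁, y₁) = (51, 10);  51² − 26·10² = 1 ✓
(x_2, y_2) = (51·51 + 26·10·10, 51·10 + 10·51) = (5201, 1020)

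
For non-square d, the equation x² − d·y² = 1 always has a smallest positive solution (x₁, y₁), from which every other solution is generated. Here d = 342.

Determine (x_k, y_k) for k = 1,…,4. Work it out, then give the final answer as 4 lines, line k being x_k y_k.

√342 = [18; 2,36, …], period ℓ=2 (even) → k=1
k=0  a_k=18  p_k/q_k = 18/1
k=1  a_k=2  p_k/q_k = 37/2
fundamental: x₁=37, y₁=2  (since 1369 − 342·4 = 1)
(37+2√342)^2 = 2737 + 148√342
(37+2√342)^3 = 202501 + 10950√342
(37+2√342)^4 = 14982337 + 810152√342

37 2
2737 148
202501 10950
14982337 810152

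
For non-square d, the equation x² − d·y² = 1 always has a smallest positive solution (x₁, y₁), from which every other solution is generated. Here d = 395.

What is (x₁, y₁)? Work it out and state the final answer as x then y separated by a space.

159 8

√395 → a₀=19, period (1,6,1,38); ℓ=4 even so k=3
i=0: a=19 ⇒ p=19, q=1
i=1: a=1 ⇒ p=20, q=1
i=2: a=6 ⇒ p=139, q=7
i=3: a=1 ⇒ p=159, q=8
fundamental: x₁=159, y₁=8  (since 25281 − 395·64 = 1)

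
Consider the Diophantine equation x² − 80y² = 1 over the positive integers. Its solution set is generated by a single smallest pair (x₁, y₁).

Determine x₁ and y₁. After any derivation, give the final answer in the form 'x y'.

9 1

√80 → a₀=8, period (1,16); ℓ=2 even so k=1
step 0: (8, 1)  from 8·(1,0) + (0,1)
step 1: (9, 1)  from 1·(8,1) + (1,0)
(x₁, y₁) = (9, 1);  9² − 80·1² = 1 ✓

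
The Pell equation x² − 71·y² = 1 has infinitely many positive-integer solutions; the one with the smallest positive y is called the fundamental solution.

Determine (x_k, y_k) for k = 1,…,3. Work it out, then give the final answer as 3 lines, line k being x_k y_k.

√71 = [8; 2,2,1,7,1,2,2,16, …], period ℓ=8 (even) → k=7
i=0: a=8 ⇒ p=8, q=1
i=1: a=2 ⇒ p=17, q=2
i=2: a=2 ⇒ p=42, q=5
i=3: a=1 ⇒ p=59, q=7
i=4: a=7 ⇒ p=455, q=54
i=5: a=1 ⇒ p=514, q=61
i=6: a=2 ⇒ p=1483, q=176
i=7: a=2 ⇒ p=3480, q=413
fundamental: x₁=3480, y₁=413  (since 12110400 − 71·170569 = 1)
(x_2, y_2) = (3480·3480 + 71·413·413, 3480·413 + 413·3480) = (24220799, 2874480)
(x_3, y_3) = (3480·24220799 + 71·413·2874480, 3480·2874480 + 413·24220799) = (168576757560, 20006380387)

3480 413
24220799 2874480
168576757560 20006380387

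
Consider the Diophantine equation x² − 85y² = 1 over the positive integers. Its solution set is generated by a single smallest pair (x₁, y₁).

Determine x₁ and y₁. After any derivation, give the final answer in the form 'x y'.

d=85: √d = [9; 4,1,1,4,18] (ℓ=5, odd), read p_9/q_9
step 0: (9, 1)  from 9·(1,0) + (0,1)
…
step 2: (46, 5)  from 1·(37,4) + (9,1)
…
step 4: (378, 41)  from 4·(83,9) + (46,5)
step 5: (6887, 747)  from 18·(378,41) + (83,9)
step 6: (27926, 3029)  from 4·(6887,747) + (378,41)
step 7: (34813, 3776)  from 1·(27926,3029) + (6887,747)
step 8: (62739, 6805)  from 1·(34813,3776) + (27926,3029)
step 9: (285769, 30996)  from 4·(62739,6805) + (34813,3776)
→ (285769, 30996).  Check: 285769²=81663921361, 85·30996²=81663921360, difference 1.

285769 30996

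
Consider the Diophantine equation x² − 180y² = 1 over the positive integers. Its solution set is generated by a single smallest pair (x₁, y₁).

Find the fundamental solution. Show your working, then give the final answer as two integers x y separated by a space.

√180 → a₀=13, period (2,2,2,26); ℓ=4 even so k=3
i=0: a=13 ⇒ p=13, q=1
…
i=2: a=2 ⇒ p=67, q=5
i=3: a=2 ⇒ p=161, q=12
(x₁, y₁) = (161, 12);  161² − 180·12² = 1 ✓

161 12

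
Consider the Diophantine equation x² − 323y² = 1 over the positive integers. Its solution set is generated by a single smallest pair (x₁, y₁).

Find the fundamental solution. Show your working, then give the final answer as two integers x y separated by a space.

18 1

√323 = [17; 1,34, …], period ℓ=2 (even) → k=1
step 0: (17, 1)  from 17·(1,0) + (0,1)
step 1: (18, 1)  from 1·(17,1) + (1,0)
(x₁, y₁) = (18, 1);  18² − 323·1² = 1 ✓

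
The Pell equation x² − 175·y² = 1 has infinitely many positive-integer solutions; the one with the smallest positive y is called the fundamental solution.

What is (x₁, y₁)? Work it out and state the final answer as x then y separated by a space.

d=175: √d = [13; 4,2,1,2,4,26] (ℓ=6, even), read p_5/q_5
i=0: a=13 ⇒ p=13, q=1
i=1: a=4 ⇒ p=53, q=4
i=2: a=2 ⇒ p=119, q=9
i=3: a=1 ⇒ p=172, q=13
i=4: a=2 ⇒ p=463, q=35
i=5: a=4 ⇒ p=2024, q=153
fundamental: x₁=2024, y₁=153  (since 4096576 − 175·23409 = 1)

2024 153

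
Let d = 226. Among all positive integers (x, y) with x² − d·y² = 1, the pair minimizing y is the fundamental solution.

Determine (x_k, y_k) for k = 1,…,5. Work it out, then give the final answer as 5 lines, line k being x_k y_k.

451 30
406801 27060
366934051 24408090
330974107201 22016070120
298538277761251 19858470840150

√226 → a₀=15, period (30); ℓ=1 odd so k=1
step 0: (15, 1)  from 15·(1,0) + (0,1)
step 1: (451, 30)  from 30·(15,1) + (1,0)
fundamental: x₁=451, y₁=30  (since 203401 − 226·900 = 1)
(451+30√226)^2 = 406801 + 27060√226
(451+30√226)^3 = 366934051 + 24408090√226
(451+30√226)^4 = 330974107201 + 22016070120√226
(451+30√226)^5 = 298538277761251 + 19858470840150√226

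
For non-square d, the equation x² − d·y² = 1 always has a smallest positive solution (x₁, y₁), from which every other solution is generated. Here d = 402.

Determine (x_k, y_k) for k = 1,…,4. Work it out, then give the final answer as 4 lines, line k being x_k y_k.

401 20
321601 16040
257923601 12864060
206854406401 10316960080

√402 → a₀=20, period (20,40); ℓ=2 even so k=1
a_0=20:  p_0=20·1+0=20,  q_0=20·0+1=1
a_1=20:  p_1=20·20+1=401,  q_1=20·1+0=20
→ (401, 20).  Check: 401²=160801, 402·20²=160800, difference 1.
(x_2, y_2) = (401·401 + 402·20·20, 401·20 + 20·401) = (321601, 16040)
(x_3, y_3) = (401·321601 + 402·20·16040, 401·16040 + 20·321601) = (257923601, 12864060)
(x_4, y_4) = (401·257923601 + 402·20·12864060, 401·12864060 + 20·257923601) = (206854406401, 10316960080)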